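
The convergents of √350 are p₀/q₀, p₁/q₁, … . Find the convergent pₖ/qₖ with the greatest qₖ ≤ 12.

131/7

√350 = [18; 1, 2, 2, 2, 1, 36, …] (period length 6).
Convergents:
  p_0/q_0 = 18/1
  p_1/q_1 = 19/1
  p_2/q_2 = 56/3
  p_3/q_3 = 131/7
  p_4/q_4 = 318/17
q_3 = 7 ≤ 12 < 17 = q_4, so the answer is 131/7.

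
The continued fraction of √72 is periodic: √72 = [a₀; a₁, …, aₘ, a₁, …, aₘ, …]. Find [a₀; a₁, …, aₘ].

a₀ = ⌊√72⌋ = 8.
With m₀=0, d₀=1 and mₖ₊₁ = dₖaₖ − mₖ, dₖ₊₁ = (n − mₖ₊₁²)/dₖ, aₖ₊₁ = ⌊(a₀+mₖ₊₁)/dₖ₊₁⌋:
  k=1: m=8, d=8, a=2
  k=2: m=8, d=1, a=16
d=1 and a=2a₀=16 at k=2, so the next step gives (m, d) = (8, 8) again — its k=1 value — and the period has length 2.

[8; 2, 16]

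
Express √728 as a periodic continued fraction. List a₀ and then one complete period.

a₀ = ⌊√728⌋ = 26.
With m₀=0, d₀=1 and mₖ₊₁ = dₖaₖ − mₖ, dₖ₊₁ = (n − mₖ₊₁²)/dₖ, aₖ₊₁ = ⌊(a₀+mₖ₊₁)/dₖ₊₁⌋:
  k=1: m=26, d=52, a=1
  k=2: m=26, d=1, a=52
d=1 and a=2a₀=52 at k=2, so the next step gives (m, d) = (26, 52) again — its k=1 value — and the period has length 2.

[26; 1, 52]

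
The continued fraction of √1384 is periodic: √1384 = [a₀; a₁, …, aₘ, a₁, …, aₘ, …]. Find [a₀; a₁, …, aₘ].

[37; 4, 1, 17, 1, 4, 74]

a₀ = ⌊√1384⌋ = 37.
With m₀=0, d₀=1 and mₖ₊₁ = dₖaₖ − mₖ, dₖ₊₁ = (n − mₖ₊₁²)/dₖ, aₖ₊₁ = ⌊(a₀+mₖ₊₁)/dₖ₊₁⌋:
  k=1: m=37, d=15, a=4
  k=2: m=23, d=57, a=1
  k=3: m=34, d=4, a=17
  k=4: m=34, d=57, a=1
  k=5: m=23, d=15, a=4
  k=6: m=37, d=1, a=74
d=1 and a=2a₀=74 at k=6, so the next step gives (m, d) = (37, 15) again — its k=1 value — and the period has length 6.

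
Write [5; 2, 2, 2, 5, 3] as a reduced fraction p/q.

1121/207

Fold from the inside: start with 3/1.
  5 + 1/3 = 16/3
  2 + 3/16 = 35/16
  2 + 16/35 = 86/35
  2 + 35/86 = 207/86
  5 + 86/207 = 1121/207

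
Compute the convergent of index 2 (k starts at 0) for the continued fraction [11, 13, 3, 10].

Using pₖ = aₖpₖ₋₁ + pₖ₋₂, qₖ = aₖqₖ₋₁ + qₖ₋₂ (with p₋₁=1, p₋₂=0, q₋₁=0, q₋₂=1):
  k=0: a=11, p=11, q=1
  k=1: a=13, p=144, q=13
  k=2: a=3, p=443, q=40

443/40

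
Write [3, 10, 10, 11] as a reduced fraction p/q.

Using pₖ = aₖpₖ₋₁ + pₖ₋₂ and qₖ = aₖqₖ₋₁ + qₖ₋₂:
  k=0: a=3, p=3, q=1
  k=1: a=10, p=31, q=10
  k=2: a=10, p=313, q=101
  k=3: a=11, p=3474, q=1121

3474/1121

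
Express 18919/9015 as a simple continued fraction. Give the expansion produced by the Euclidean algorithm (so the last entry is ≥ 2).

[2; 10, 7, 8, 1, 13]

18919 = 2*9015 + 889
9015 = 10*889 + 125
889 = 7*125 + 14
125 = 8*14 + 13
14 = 1*13 + 1
13 = 13*1 + 0  (stop)
So 18919/9015 = [2; 10, 7, 8, 1, 13].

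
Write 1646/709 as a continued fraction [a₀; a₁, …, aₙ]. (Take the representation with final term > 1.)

[2; 3, 9, 8, 3]

1646 = 2×709 + 228
709 = 3×228 + 25
228 = 9×25 + 3
25 = 8×3 + 1
3 = 3×1 + 0  (stop)
So 1646/709 = [2; 3, 9, 8, 3].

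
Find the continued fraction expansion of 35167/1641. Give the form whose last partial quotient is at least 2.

35167 = 21·1641 + 706
1641 = 2·706 + 229
706 = 3·229 + 19
229 = 12·19 + 1
19 = 19·1 + 0  (stop)
So 35167/1641 = [21; 2, 3, 12, 19].

[21; 2, 3, 12, 19]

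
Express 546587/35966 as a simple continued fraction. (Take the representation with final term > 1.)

546587 = 15·35966 + 7097
35966 = 5·7097 + 481
7097 = 14·481 + 363
481 = 1·363 + 118
363 = 3·118 + 9
118 = 13·9 + 1
9 = 9·1 + 0  (stop)
So 546587/35966 = [15; 5, 14, 1, 3, 13, 9].

[15; 5, 14, 1, 3, 13, 9]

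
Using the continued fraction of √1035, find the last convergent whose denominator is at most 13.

193/6

√1035 = [32; 5, 1, 5, 64, …] (period length 4).
Convergents:
  p_0/q_0 = 32/1
  p_1/q_1 = 161/5
  p_2/q_2 = 193/6
  p_3/q_3 = 1126/35
q_2 = 6 ≤ 13 < 35 = q_3, so the answer is 193/6.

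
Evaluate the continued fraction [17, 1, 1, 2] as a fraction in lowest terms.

88/5

Fold from the inside: start with 2/1.
  1 + 1/2 = 3/2
  1 + 2/3 = 5/3
  17 + 3/5 = 88/5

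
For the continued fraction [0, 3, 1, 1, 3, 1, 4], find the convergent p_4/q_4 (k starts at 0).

Using pₖ = aₖpₖ₋₁ + pₖ₋₂, qₖ = aₖqₖ₋₁ + qₖ₋₂ (with p₋₁=1, p₋₂=0, q₋₁=0, q₋₂=1):
  k=0: a=0, p=0, q=1
  k=1: a=3, p=1, q=3
  k=2: a=1, p=1, q=4
  k=3: a=1, p=2, q=7
  k=4: a=3, p=7, q=25

7/25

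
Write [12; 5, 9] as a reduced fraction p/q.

561/46

Fold from the inside: start with 9/1.
  5 + 1/9 = 46/9
  12 + 9/46 = 561/46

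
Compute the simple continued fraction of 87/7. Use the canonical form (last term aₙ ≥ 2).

[12; 2, 3]

87 = 12·7 + 3
7 = 2·3 + 1
3 = 3·1 + 0  (stop)
So 87/7 = [12; 2, 3].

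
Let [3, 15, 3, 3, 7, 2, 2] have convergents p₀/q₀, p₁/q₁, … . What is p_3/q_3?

Using pₖ = aₖpₖ₋₁ + pₖ₋₂, qₖ = aₖqₖ₋₁ + qₖ₋₂ (with p₋₁=1, p₋₂=0, q₋₁=0, q₋₂=1):
  k=0: a=3, p=3, q=1
  k=1: a=15, p=46, q=15
  k=2: a=3, p=141, q=46
  k=3: a=3, p=469, q=153

469/153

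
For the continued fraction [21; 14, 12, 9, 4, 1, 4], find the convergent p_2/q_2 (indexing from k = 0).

3561/169

Using pₖ = aₖpₖ₋₁ + pₖ₋₂, qₖ = aₖqₖ₋₁ + qₖ₋₂ (with p₋₁=1, p₋₂=0, q₋₁=0, q₋₂=1):
  k=0: a=21, p=21, q=1
  k=1: a=14, p=295, q=14
  k=2: a=12, p=3561, q=169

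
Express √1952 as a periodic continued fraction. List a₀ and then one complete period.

a₀ = ⌊√1952⌋ = 44.
With m₀=0, d₀=1 and mₖ₊₁ = dₖaₖ − mₖ, dₖ₊₁ = (n − mₖ₊₁²)/dₖ, aₖ₊₁ = ⌊(a₀+mₖ₊₁)/dₖ₊₁⌋:
  k=1: m=44, d=16, a=5
  k=2: m=36, d=41, a=1
  k=3: m=5, d=47, a=1
  k=4: m=42, d=4, a=21
  k=5: m=42, d=47, a=1
  k=6: m=5, d=41, a=1
  k=7: m=36, d=16, a=5
  k=8: m=44, d=1, a=88
d=1 and a=2a₀=88 at k=8, so the next step gives (m, d) = (44, 16) again — its k=1 value — and the period has length 8.

[44; 5, 1, 1, 21, 1, 1, 5, 88]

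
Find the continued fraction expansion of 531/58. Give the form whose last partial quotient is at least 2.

[9; 6, 2, 4]

531 = 9*58 + 9
58 = 6*9 + 4
9 = 2*4 + 1
4 = 4*1 + 0  (stop)
So 531/58 = [9; 6, 2, 4].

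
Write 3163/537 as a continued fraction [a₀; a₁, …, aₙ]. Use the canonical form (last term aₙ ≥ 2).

[5; 1, 8, 9, 1, 5]

3163 = 5·537 + 478
537 = 1·478 + 59
478 = 8·59 + 6
59 = 9·6 + 5
6 = 1·5 + 1
5 = 5·1 + 0  (stop)
So 3163/537 = [5; 1, 8, 9, 1, 5].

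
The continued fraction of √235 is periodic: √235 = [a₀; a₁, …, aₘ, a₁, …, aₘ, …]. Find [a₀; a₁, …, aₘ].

[15; 3, 30]

a₀ = ⌊√235⌋ = 15.
With m₀=0, d₀=1 and mₖ₊₁ = dₖaₖ − mₖ, dₖ₊₁ = (n − mₖ₊₁²)/dₖ, aₖ₊₁ = ⌊(a₀+mₖ₊₁)/dₖ₊₁⌋:
  k=1: m=15, d=10, a=3
  k=2: m=15, d=1, a=30
d=1 and a=2a₀=30 at k=2, so the next step gives (m, d) = (15, 10) again — its k=1 value — and the period has length 2.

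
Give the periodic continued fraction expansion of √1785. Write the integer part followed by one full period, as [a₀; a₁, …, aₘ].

a₀ = ⌊√1785⌋ = 42.
With m₀=0, d₀=1 and mₖ₊₁ = dₖaₖ − mₖ, dₖ₊₁ = (n − mₖ₊₁²)/dₖ, aₖ₊₁ = ⌊(a₀+mₖ₊₁)/dₖ₊₁⌋:
  k=1: m=42, d=21, a=4
  k=2: m=42, d=1, a=84
d=1 and a=2a₀=84 at k=2, so the next step gives (m, d) = (42, 21) again — its k=1 value — and the period has length 2.

[42; 4, 84]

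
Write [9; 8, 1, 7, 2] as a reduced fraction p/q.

Fold from the inside: start with 2/1.
  7 + 1/2 = 15/2
  1 + 2/15 = 17/15
  8 + 15/17 = 151/17
  9 + 17/151 = 1376/151

1376/151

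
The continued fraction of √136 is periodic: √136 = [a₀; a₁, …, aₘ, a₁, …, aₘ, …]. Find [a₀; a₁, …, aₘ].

a₀ = ⌊√136⌋ = 11.
With m₀=0, d₀=1 and mₖ₊₁ = dₖaₖ − mₖ, dₖ₊₁ = (n − mₖ₊₁²)/dₖ, aₖ₊₁ = ⌊(a₀+mₖ₊₁)/dₖ₊₁⌋:
  k=1: m=11, d=15, a=1
  k=2: m=4, d=8, a=1
  k=3: m=4, d=15, a=1
  k=4: m=11, d=1, a=22
d=1 and a=2a₀=22 at k=4, so the next step gives (m, d) = (11, 15) again — its k=1 value — and the period has length 4.

[11; 1, 1, 1, 22]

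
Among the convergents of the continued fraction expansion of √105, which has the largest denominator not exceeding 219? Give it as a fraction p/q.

√105 = [10; 4, 20, …] (period length 2).
Convergents:
  p_0/q_0 = 10/1
  p_1/q_1 = 41/4
  p_2/q_2 = 830/81
  p_3/q_3 = 3361/328
q_2 = 81 ≤ 219 < 328 = q_3, so the answer is 830/81.

830/81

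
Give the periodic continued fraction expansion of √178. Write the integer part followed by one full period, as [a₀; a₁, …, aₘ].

[13; 2, 1, 12, 1, 2, 26]

a₀ = ⌊√178⌋ = 13.
With m₀=0, d₀=1 and mₖ₊₁ = dₖaₖ − mₖ, dₖ₊₁ = (n − mₖ₊₁²)/dₖ, aₖ₊₁ = ⌊(a₀+mₖ₊₁)/dₖ₊₁⌋:
  k=1: m=13, d=9, a=2
  k=2: m=5, d=17, a=1
  k=3: m=12, d=2, a=12
  k=4: m=12, d=17, a=1
  k=5: m=5, d=9, a=2
  k=6: m=13, d=1, a=26
d=1 and a=2a₀=26 at k=6, so the next step gives (m, d) = (13, 9) again — its k=1 value — and the period has length 6.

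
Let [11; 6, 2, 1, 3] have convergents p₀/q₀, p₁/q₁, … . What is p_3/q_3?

Using pₖ = aₖpₖ₋₁ + pₖ₋₂, qₖ = aₖqₖ₋₁ + qₖ₋₂ (with p₋₁=1, p₋₂=0, q₋₁=0, q₋₂=1):
  k=0: a=11, p=11, q=1
  k=1: a=6, p=67, q=6
  k=2: a=2, p=145, q=13
  k=3: a=1, p=212, q=19

212/19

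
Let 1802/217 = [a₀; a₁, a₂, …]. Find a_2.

1802 = 8·217 + 66   →  a_0 = 8
217 = 3·66 + 19   →  a_1 = 3
66 = 3·19 + 9   →  a_2 = 3

3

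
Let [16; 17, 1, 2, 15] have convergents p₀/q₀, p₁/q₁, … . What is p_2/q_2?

289/18

Using pₖ = aₖpₖ₋₁ + pₖ₋₂, qₖ = aₖqₖ₋₁ + qₖ₋₂ (with p₋₁=1, p₋₂=0, q₋₁=0, q₋₂=1):
  k=0: a=16, p=16, q=1
  k=1: a=17, p=273, q=17
  k=2: a=1, p=289, q=18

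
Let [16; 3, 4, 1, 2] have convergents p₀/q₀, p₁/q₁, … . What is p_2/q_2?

212/13

Using pₖ = aₖpₖ₋₁ + pₖ₋₂, qₖ = aₖqₖ₋₁ + qₖ₋₂ (with p₋₁=1, p₋₂=0, q₋₁=0, q₋₂=1):
  k=0: a=16, p=16, q=1
  k=1: a=3, p=49, q=3
  k=2: a=4, p=212, q=13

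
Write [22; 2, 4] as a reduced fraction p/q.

202/9

Fold from the inside: start with 4/1.
  2 + 1/4 = 9/4
  22 + 4/9 = 202/9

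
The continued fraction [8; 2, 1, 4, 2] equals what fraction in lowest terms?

259/31

Fold from the inside: start with 2/1.
  4 + 1/2 = 9/2
  1 + 2/9 = 11/9
  2 + 9/11 = 31/11
  8 + 11/31 = 259/31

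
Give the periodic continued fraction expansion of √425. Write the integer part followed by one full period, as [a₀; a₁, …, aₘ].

[20; 1, 1, 1, 1, 1, 1, 40]

a₀ = ⌊√425⌋ = 20.
With m₀=0, d₀=1 and mₖ₊₁ = dₖaₖ − mₖ, dₖ₊₁ = (n − mₖ₊₁²)/dₖ, aₖ₊₁ = ⌊(a₀+mₖ₊₁)/dₖ₊₁⌋:
  k=1: m=20, d=25, a=1
  k=2: m=5, d=16, a=1
  k=3: m=11, d=19, a=1
  k=4: m=8, d=19, a=1
  k=5: m=11, d=16, a=1
  k=6: m=5, d=25, a=1
  k=7: m=20, d=1, a=40
d=1 and a=2a₀=40 at k=7, so the next step gives (m, d) = (20, 25) again — its k=1 value — and the period has length 7.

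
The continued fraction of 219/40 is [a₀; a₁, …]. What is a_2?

219 = 5·40 + 19   →  a_0 = 5
40 = 2·19 + 2   →  a_1 = 2
19 = 9·2 + 1   →  a_2 = 9

9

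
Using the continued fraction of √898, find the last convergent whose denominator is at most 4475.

53910/1799

√898 = [29; 1, 28, 1, 58, …] (period length 4).
Convergents:
  p_0/q_0 = 29/1
  p_1/q_1 = 30/1
  p_2/q_2 = 869/29
  p_3/q_3 = 899/30
  p_4/q_4 = 53011/1769
  p_5/q_5 = 53910/1799
  p_6/q_6 = 1562491/52141
q_5 = 1799 ≤ 4475 < 52141 = q_6, so the answer is 53910/1799.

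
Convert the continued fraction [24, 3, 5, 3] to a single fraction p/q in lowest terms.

Fold from the inside: start with 3/1.
  5 + 1/3 = 16/3
  3 + 3/16 = 51/16
  24 + 16/51 = 1240/51

1240/51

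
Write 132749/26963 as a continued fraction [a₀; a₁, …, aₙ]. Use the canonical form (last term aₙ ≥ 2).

132749 = 4·26963 + 24897
26963 = 1·24897 + 2066
24897 = 12·2066 + 105
2066 = 19·105 + 71
105 = 1·71 + 34
71 = 2·34 + 3
34 = 11·3 + 1
3 = 3·1 + 0  (stop)
So 132749/26963 = [4; 1, 12, 19, 1, 2, 11, 3].

[4; 1, 12, 19, 1, 2, 11, 3]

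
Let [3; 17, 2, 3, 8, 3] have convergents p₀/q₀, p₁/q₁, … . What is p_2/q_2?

107/35

Using pₖ = aₖpₖ₋₁ + pₖ₋₂, qₖ = aₖqₖ₋₁ + qₖ₋₂ (with p₋₁=1, p₋₂=0, q₋₁=0, q₋₂=1):
  k=0: a=3, p=3, q=1
  k=1: a=17, p=52, q=17
  k=2: a=2, p=107, q=35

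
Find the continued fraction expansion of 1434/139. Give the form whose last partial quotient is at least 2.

[10; 3, 6, 3, 2]

1434 = 10·139 + 44
139 = 3·44 + 7
44 = 6·7 + 2
7 = 3·2 + 1
2 = 2·1 + 0  (stop)
So 1434/139 = [10; 3, 6, 3, 2].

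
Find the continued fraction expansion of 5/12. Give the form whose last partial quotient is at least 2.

5 = 0·12 + 5
12 = 2·5 + 2
5 = 2·2 + 1
2 = 2·1 + 0  (stop)
So 5/12 = [0; 2, 2, 2].

[0; 2, 2, 2]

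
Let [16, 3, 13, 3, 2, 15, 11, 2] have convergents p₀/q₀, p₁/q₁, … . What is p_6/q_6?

797142/48829

Using pₖ = aₖpₖ₋₁ + pₖ₋₂, qₖ = aₖqₖ₋₁ + qₖ₋₂ (with p₋₁=1, p₋₂=0, q₋₁=0, q₋₂=1):
  k=0: a=16, p=16, q=1
  k=1: a=3, p=49, q=3
  k=2: a=13, p=653, q=40
  k=3: a=3, p=2008, q=123
  k=4: a=2, p=4669, q=286
  k=5: a=15, p=72043, q=4413
  k=6: a=11, p=797142, q=48829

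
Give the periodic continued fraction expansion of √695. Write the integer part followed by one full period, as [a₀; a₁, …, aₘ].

a₀ = ⌊√695⌋ = 26.
With m₀=0, d₀=1 and mₖ₊₁ = dₖaₖ − mₖ, dₖ₊₁ = (n − mₖ₊₁²)/dₖ, aₖ₊₁ = ⌊(a₀+mₖ₊₁)/dₖ₊₁⌋:
  k=1: m=26, d=19, a=2
  k=2: m=12, d=29, a=1
  k=3: m=17, d=14, a=3
  k=4: m=25, d=5, a=10
  k=5: m=25, d=14, a=3
  k=6: m=17, d=29, a=1
  k=7: m=12, d=19, a=2
  k=8: m=26, d=1, a=52
d=1 and a=2a₀=52 at k=8, so the next step gives (m, d) = (26, 19) again — its k=1 value — and the period has length 8.

[26; 2, 1, 3, 10, 3, 1, 2, 52]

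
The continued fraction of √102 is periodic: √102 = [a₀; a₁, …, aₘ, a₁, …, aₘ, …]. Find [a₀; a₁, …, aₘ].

[10; 10, 20]

a₀ = ⌊√102⌋ = 10.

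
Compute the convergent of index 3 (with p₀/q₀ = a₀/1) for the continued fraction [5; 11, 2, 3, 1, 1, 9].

Using pₖ = aₖpₖ₋₁ + pₖ₋₂, qₖ = aₖqₖ₋₁ + qₖ₋₂ (with p₋₁=1, p₋₂=0, q₋₁=0, q₋₂=1):
  k=0: a=5, p=5, q=1
  k=1: a=11, p=56, q=11
  k=2: a=2, p=117, q=23
  k=3: a=3, p=407, q=80

407/80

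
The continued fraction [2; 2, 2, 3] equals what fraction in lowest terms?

Fold from the inside: start with 3/1.
  2 + 1/3 = 7/3
  2 + 3/7 = 17/7
  2 + 7/17 = 41/17

41/17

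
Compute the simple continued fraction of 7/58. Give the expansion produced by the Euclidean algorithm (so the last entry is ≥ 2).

7 = 0·58 + 7
58 = 8·7 + 2
7 = 3·2 + 1
2 = 2·1 + 0  (stop)
So 7/58 = [0; 8, 3, 2].

[0; 8, 3, 2]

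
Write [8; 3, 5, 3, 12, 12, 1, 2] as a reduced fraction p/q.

199670/24017

Fold from the inside: start with 2/1.
  1 + 1/2 = 3/2
  12 + 2/3 = 38/3
  12 + 3/38 = 459/38
  3 + 38/459 = 1415/459
  5 + 459/1415 = 7534/1415
  3 + 1415/7534 = 24017/7534
  8 + 7534/24017 = 199670/24017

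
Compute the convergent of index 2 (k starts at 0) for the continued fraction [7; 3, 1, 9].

29/4

Using pₖ = aₖpₖ₋₁ + pₖ₋₂, qₖ = aₖqₖ₋₁ + qₖ₋₂ (with p₋₁=1, p₋₂=0, q₋₁=0, q₋₂=1):
  k=0: a=7, p=7, q=1
  k=1: a=3, p=22, q=3
  k=2: a=1, p=29, q=4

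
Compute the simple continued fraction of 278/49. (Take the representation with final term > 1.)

278 = 5·49 + 33
49 = 1·33 + 16
33 = 2·16 + 1
16 = 16·1 + 0  (stop)
So 278/49 = [5; 1, 2, 16].

[5; 1, 2, 16]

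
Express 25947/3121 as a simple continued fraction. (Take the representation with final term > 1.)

[8; 3, 5, 3, 8, 2, 3]

25947 = 8*3121 + 979
3121 = 3*979 + 184
979 = 5*184 + 59
184 = 3*59 + 7
59 = 8*7 + 3
7 = 2*3 + 1
3 = 3*1 + 0  (stop)
So 25947/3121 = [8; 3, 5, 3, 8, 2, 3].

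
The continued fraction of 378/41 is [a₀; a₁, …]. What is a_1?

378 = 9·41 + 9   →  a_0 = 9
41 = 4·9 + 5   →  a_1 = 4

4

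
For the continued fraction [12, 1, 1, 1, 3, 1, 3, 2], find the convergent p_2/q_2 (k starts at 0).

Using pₖ = aₖpₖ₋₁ + pₖ₋₂, qₖ = aₖqₖ₋₁ + qₖ₋₂ (with p₋₁=1, p₋₂=0, q₋₁=0, q₋₂=1):
  k=0: a=12, p=12, q=1
  k=1: a=1, p=13, q=1
  k=2: a=1, p=25, q=2

25/2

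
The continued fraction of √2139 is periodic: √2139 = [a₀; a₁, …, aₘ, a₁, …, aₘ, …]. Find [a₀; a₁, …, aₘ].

a₀ = ⌊√2139⌋ = 46.
With m₀=0, d₀=1 and mₖ₊₁ = dₖaₖ − mₖ, dₖ₊₁ = (n − mₖ₊₁²)/dₖ, aₖ₊₁ = ⌊(a₀+mₖ₊₁)/dₖ₊₁⌋:
  k=1: m=46, d=23, a=4
  k=2: m=46, d=1, a=92
d=1 and a=2a₀=92 at k=2, so the next step gives (m, d) = (46, 23) again — its k=1 value — and the period has length 2.

[46; 4, 92]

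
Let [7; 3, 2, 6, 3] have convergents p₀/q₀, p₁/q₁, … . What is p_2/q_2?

Using pₖ = aₖpₖ₋₁ + pₖ₋₂, qₖ = aₖqₖ₋₁ + qₖ₋₂ (with p₋₁=1, p₋₂=0, q₋₁=0, q₋₂=1):
  k=0: a=7, p=7, q=1
  k=1: a=3, p=22, q=3
  k=2: a=2, p=51, q=7

51/7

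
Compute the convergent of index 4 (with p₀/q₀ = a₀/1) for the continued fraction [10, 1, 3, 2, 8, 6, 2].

Using pₖ = aₖpₖ₋₁ + pₖ₋₂, qₖ = aₖqₖ₋₁ + qₖ₋₂ (with p₋₁=1, p₋₂=0, q₋₁=0, q₋₂=1):
  k=0: a=10, p=10, q=1
  k=1: a=1, p=11, q=1
  k=2: a=3, p=43, q=4
  k=3: a=2, p=97, q=9
  k=4: a=8, p=819, q=76

819/76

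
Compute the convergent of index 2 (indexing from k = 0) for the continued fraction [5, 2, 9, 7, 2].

Using pₖ = aₖpₖ₋₁ + pₖ₋₂, qₖ = aₖqₖ₋₁ + qₖ₋₂ (with p₋₁=1, p₋₂=0, q₋₁=0, q₋₂=1):
  k=0: a=5, p=5, q=1
  k=1: a=2, p=11, q=2
  k=2: a=9, p=104, q=19

104/19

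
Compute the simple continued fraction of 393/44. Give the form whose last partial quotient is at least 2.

393 = 8*44 + 41
44 = 1*41 + 3
41 = 13*3 + 2
3 = 1*2 + 1
2 = 2*1 + 0  (stop)
So 393/44 = [8; 1, 13, 1, 2].

[8; 1, 13, 1, 2]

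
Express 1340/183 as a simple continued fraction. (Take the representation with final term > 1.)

[7; 3, 9, 1, 5]

1340 = 7*183 + 59
183 = 3*59 + 6
59 = 9*6 + 5
6 = 1*5 + 1
5 = 5*1 + 0  (stop)
So 1340/183 = [7; 3, 9, 1, 5].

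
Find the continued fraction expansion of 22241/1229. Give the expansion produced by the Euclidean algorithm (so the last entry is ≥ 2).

[18; 10, 3, 19, 2]

22241 = 18·1229 + 119
1229 = 10·119 + 39
119 = 3·39 + 2
39 = 19·2 + 1
2 = 2·1 + 0  (stop)
So 22241/1229 = [18; 10, 3, 19, 2].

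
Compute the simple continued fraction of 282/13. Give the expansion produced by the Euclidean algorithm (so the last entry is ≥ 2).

282 = 21×13 + 9
13 = 1×9 + 4
9 = 2×4 + 1
4 = 4×1 + 0  (stop)
So 282/13 = [21; 1, 2, 4].

[21; 1, 2, 4]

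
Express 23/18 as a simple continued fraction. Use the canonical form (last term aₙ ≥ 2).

[1; 3, 1, 1, 2]

23 = 1×18 + 5
18 = 3×5 + 3
5 = 1×3 + 2
3 = 1×2 + 1
2 = 2×1 + 0  (stop)
So 23/18 = [1; 3, 1, 1, 2].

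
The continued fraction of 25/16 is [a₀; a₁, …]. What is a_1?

25 = 1·16 + 9   →  a_0 = 1
16 = 1·9 + 7   →  a_1 = 1

1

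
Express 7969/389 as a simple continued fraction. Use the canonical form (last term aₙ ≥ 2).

7969 = 20*389 + 189
389 = 2*189 + 11
189 = 17*11 + 2
11 = 5*2 + 1
2 = 2*1 + 0  (stop)
So 7969/389 = [20; 2, 17, 5, 2].

[20; 2, 17, 5, 2]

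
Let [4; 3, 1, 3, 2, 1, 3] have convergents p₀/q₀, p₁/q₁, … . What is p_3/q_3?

Using pₖ = aₖpₖ₋₁ + pₖ₋₂, qₖ = aₖqₖ₋₁ + qₖ₋₂ (with p₋₁=1, p₋₂=0, q₋₁=0, q₋₂=1):
  k=0: a=4, p=4, q=1
  k=1: a=3, p=13, q=3
  k=2: a=1, p=17, q=4
  k=3: a=3, p=64, q=15

64/15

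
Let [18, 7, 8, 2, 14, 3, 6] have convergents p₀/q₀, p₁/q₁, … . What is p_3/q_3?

Using pₖ = aₖpₖ₋₁ + pₖ₋₂, qₖ = aₖqₖ₋₁ + qₖ₋₂ (with p₋₁=1, p₋₂=0, q₋₁=0, q₋₂=1):
  k=0: a=18, p=18, q=1
  k=1: a=7, p=127, q=7
  k=2: a=8, p=1034, q=57
  k=3: a=2, p=2195, q=121

2195/121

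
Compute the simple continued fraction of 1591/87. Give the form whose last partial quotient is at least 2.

1591 = 18×87 + 25
87 = 3×25 + 12
25 = 2×12 + 1
12 = 12×1 + 0  (stop)
So 1591/87 = [18; 3, 2, 12].

[18; 3, 2, 12]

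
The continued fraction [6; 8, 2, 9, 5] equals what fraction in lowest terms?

5029/822

Fold from the inside: start with 5/1.
  9 + 1/5 = 46/5
  2 + 5/46 = 97/46
  8 + 46/97 = 822/97
  6 + 97/822 = 5029/822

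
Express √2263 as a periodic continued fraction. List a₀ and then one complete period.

a₀ = ⌊√2263⌋ = 47.
With m₀=0, d₀=1 and mₖ₊₁ = dₖaₖ − mₖ, dₖ₊₁ = (n − mₖ₊₁²)/dₖ, aₖ₊₁ = ⌊(a₀+mₖ₊₁)/dₖ₊₁⌋:
  k=1: m=47, d=54, a=1
  k=2: m=7, d=41, a=1
  k=3: m=34, d=27, a=3
  k=4: m=47, d=2, a=47
  k=5: m=47, d=27, a=3
  k=6: m=34, d=41, a=1
  k=7: m=7, d=54, a=1
  k=8: m=47, d=1, a=94
d=1 and a=2a₀=94 at k=8, so the next step gives (m, d) = (47, 54) again — its k=1 value — and the period has length 8.

[47; 1, 1, 3, 47, 3, 1, 1, 94]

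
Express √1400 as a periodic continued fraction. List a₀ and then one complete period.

a₀ = ⌊√1400⌋ = 37.

[37; 2, 2, 2, 74]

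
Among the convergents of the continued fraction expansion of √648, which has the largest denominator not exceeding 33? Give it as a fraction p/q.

280/11

√648 = [25; 2, 5, 6, 5, 2, 50, …] (period length 6).
Convergents:
  p_0/q_0 = 25/1
  p_1/q_1 = 51/2
  p_2/q_2 = 280/11
  p_3/q_3 = 1731/68
q_2 = 11 ≤ 33 < 68 = q_3, so the answer is 280/11.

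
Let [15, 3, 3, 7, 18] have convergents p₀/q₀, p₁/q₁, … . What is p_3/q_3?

1117/73

Using pₖ = aₖpₖ₋₁ + pₖ₋₂, qₖ = aₖqₖ₋₁ + qₖ₋₂ (with p₋₁=1, p₋₂=0, q₋₁=0, q₋₂=1):
  k=0: a=15, p=15, q=1
  k=1: a=3, p=46, q=3
  k=2: a=3, p=153, q=10
  k=3: a=7, p=1117, q=73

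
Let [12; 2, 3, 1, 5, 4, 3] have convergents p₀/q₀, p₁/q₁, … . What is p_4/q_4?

647/52

Using pₖ = aₖpₖ₋₁ + pₖ₋₂, qₖ = aₖqₖ₋₁ + qₖ₋₂ (with p₋₁=1, p₋₂=0, q₋₁=0, q₋₂=1):
  k=0: a=12, p=12, q=1
  k=1: a=2, p=25, q=2
  k=2: a=3, p=87, q=7
  k=3: a=1, p=112, q=9
  k=4: a=5, p=647, q=52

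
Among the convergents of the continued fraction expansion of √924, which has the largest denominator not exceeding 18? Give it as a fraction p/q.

152/5

√924 = [30; 2, 1, 1, 14, 1, 1, 2, 60, …] (period length 8).
Convergents:
  p_0/q_0 = 30/1
  p_1/q_1 = 61/2
  p_2/q_2 = 91/3
  p_3/q_3 = 152/5
  p_4/q_4 = 2219/73
q_3 = 5 ≤ 18 < 73 = q_4, so the answer is 152/5.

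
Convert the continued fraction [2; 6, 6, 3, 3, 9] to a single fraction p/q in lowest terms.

Fold from the inside: start with 9/1.
  3 + 1/9 = 28/9
  3 + 9/28 = 93/28
  6 + 28/93 = 586/93
  6 + 93/586 = 3609/586
  2 + 586/3609 = 7804/3609

7804/3609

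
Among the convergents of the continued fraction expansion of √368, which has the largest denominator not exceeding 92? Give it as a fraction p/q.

1151/60

√368 = [19; 5, 2, 5, 38, …] (period length 4).
Convergents:
  p_0/q_0 = 19/1
  p_1/q_1 = 96/5
  p_2/q_2 = 211/11
  p_3/q_3 = 1151/60
  p_4/q_4 = 43949/2291
q_3 = 60 ≤ 92 < 2291 = q_4, so the answer is 1151/60.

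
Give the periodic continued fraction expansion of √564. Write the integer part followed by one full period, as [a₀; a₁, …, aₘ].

[23; 1, 2, 1, 46]

a₀ = ⌊√564⌋ = 23.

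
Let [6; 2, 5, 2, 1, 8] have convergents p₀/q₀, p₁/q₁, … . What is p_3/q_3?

Using pₖ = aₖpₖ₋₁ + pₖ₋₂, qₖ = aₖqₖ₋₁ + qₖ₋₂ (with p₋₁=1, p₋₂=0, q₋₁=0, q₋₂=1):
  k=0: a=6, p=6, q=1
  k=1: a=2, p=13, q=2
  k=2: a=5, p=71, q=11
  k=3: a=2, p=155, q=24

155/24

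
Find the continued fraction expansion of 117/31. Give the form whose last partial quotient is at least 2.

117 = 3×31 + 24
31 = 1×24 + 7
24 = 3×7 + 3
7 = 2×3 + 1
3 = 3×1 + 0  (stop)
So 117/31 = [3; 1, 3, 2, 3].

[3; 1, 3, 2, 3]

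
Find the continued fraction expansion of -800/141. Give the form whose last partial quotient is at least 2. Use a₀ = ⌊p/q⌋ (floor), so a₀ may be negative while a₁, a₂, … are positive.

[-6; 3, 15, 3]

-800 = -6×141 + 46
141 = 3×46 + 3
46 = 15×3 + 1
3 = 3×1 + 0  (stop)
So -800/141 = [-6; 3, 15, 3].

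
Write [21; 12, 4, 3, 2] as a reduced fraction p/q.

Using pₖ = aₖpₖ₋₁ + pₖ₋₂ and qₖ = aₖqₖ₋₁ + qₖ₋₂:
  k=0: a=21, p=21, q=1
  k=1: a=12, p=253, q=12
  k=2: a=4, p=1033, q=49
  k=3: a=3, p=3352, q=159
  k=4: a=2, p=7737, q=367

7737/367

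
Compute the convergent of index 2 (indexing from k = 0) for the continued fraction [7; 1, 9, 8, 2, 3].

Using pₖ = aₖpₖ₋₁ + pₖ₋₂, qₖ = aₖqₖ₋₁ + qₖ₋₂ (with p₋₁=1, p₋₂=0, q₋₁=0, q₋₂=1):
  k=0: a=7, p=7, q=1
  k=1: a=1, p=8, q=1
  k=2: a=9, p=79, q=10

79/10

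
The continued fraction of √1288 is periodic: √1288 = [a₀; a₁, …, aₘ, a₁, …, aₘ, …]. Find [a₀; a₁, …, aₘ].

[35; 1, 7, 1, 70]

a₀ = ⌊√1288⌋ = 35.
With m₀=0, d₀=1 and mₖ₊₁ = dₖaₖ − mₖ, dₖ₊₁ = (n − mₖ₊₁²)/dₖ, aₖ₊₁ = ⌊(a₀+mₖ₊₁)/dₖ₊₁⌋:
  k=1: m=35, d=63, a=1
  k=2: m=28, d=8, a=7
  k=3: m=28, d=63, a=1
  k=4: m=35, d=1, a=70
d=1 and a=2a₀=70 at k=4, so the next step gives (m, d) = (35, 63) again — its k=1 value — and the period has length 4.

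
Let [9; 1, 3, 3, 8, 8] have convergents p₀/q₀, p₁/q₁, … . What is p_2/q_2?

Using pₖ = aₖpₖ₋₁ + pₖ₋₂, qₖ = aₖqₖ₋₁ + qₖ₋₂ (with p₋₁=1, p₋₂=0, q₋₁=0, q₋₂=1):
  k=0: a=9, p=9, q=1
  k=1: a=1, p=10, q=1
  k=2: a=3, p=39, q=4

39/4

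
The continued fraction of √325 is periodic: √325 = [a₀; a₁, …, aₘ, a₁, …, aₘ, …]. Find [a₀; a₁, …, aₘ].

a₀ = ⌊√325⌋ = 18.
With m₀=0, d₀=1 and mₖ₊₁ = dₖaₖ − mₖ, dₖ₊₁ = (n − mₖ₊₁²)/dₖ, aₖ₊₁ = ⌊(a₀+mₖ₊₁)/dₖ₊₁⌋:
  k=1: m=18, d=1, a=36
d=1 and a=2a₀=36 at k=1, so the next step gives (m, d) = (18, 1) again — its k=1 value — and the period has length 1.

[18; 36]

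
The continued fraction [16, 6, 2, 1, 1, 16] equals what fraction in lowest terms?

8579/531

Using pₖ = aₖpₖ₋₁ + pₖ₋₂ and qₖ = aₖqₖ₋₁ + qₖ₋₂:
  k=0: a=16, p=16, q=1
  k=1: a=6, p=97, q=6
  k=2: a=2, p=210, q=13
  k=3: a=1, p=307, q=19
  k=4: a=1, p=517, q=32
  k=5: a=16, p=8579, q=531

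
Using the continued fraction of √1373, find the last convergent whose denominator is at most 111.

√1373 = [37; 18, 1, 1, 18, 74, …] (period length 5).
Convergents:
  p_0/q_0 = 37/1
  p_1/q_1 = 667/18
  p_2/q_2 = 704/19
  p_3/q_3 = 1371/37
  p_4/q_4 = 25382/685
q_3 = 37 ≤ 111 < 685 = q_4, so the answer is 1371/37.

1371/37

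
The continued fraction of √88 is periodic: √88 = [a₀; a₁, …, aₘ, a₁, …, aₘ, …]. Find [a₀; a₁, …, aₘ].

[9; 2, 1, 1, 1, 2, 18]

a₀ = ⌊√88⌋ = 9.
With m₀=0, d₀=1 and mₖ₊₁ = dₖaₖ − mₖ, dₖ₊₁ = (n − mₖ₊₁²)/dₖ, aₖ₊₁ = ⌊(a₀+mₖ₊₁)/dₖ₊₁⌋:
  k=1: m=9, d=7, a=2
  k=2: m=5, d=9, a=1
  k=3: m=4, d=8, a=1
  k=4: m=4, d=9, a=1
  k=5: m=5, d=7, a=2
  k=6: m=9, d=1, a=18
d=1 and a=2a₀=18 at k=6, so the next step gives (m, d) = (9, 7) again — its k=1 value — and the period has length 6.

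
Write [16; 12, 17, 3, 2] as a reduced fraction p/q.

Fold from the inside: start with 2/1.
  3 + 1/2 = 7/2
  17 + 2/7 = 121/7
  12 + 7/121 = 1459/121
  16 + 121/1459 = 23465/1459

23465/1459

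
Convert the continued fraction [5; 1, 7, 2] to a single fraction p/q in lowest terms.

100/17

Using pₖ = aₖpₖ₋₁ + pₖ₋₂ and qₖ = aₖqₖ₋₁ + qₖ₋₂:
  k=0: a=5, p=5, q=1
  k=1: a=1, p=6, q=1
  k=2: a=7, p=47, q=8
  k=3: a=2, p=100, q=17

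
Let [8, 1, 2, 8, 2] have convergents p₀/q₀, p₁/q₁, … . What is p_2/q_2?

26/3

Using pₖ = aₖpₖ₋₁ + pₖ₋₂, qₖ = aₖqₖ₋₁ + qₖ₋₂ (with p₋₁=1, p₋₂=0, q₋₁=0, q₋₂=1):
  k=0: a=8, p=8, q=1
  k=1: a=1, p=9, q=1
  k=2: a=2, p=26, q=3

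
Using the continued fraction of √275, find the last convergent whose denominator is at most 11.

116/7

√275 = [16; 1, 1, 2, 1, 1, 32, …] (period length 6).
Convergents:
  p_0/q_0 = 16/1
  p_1/q_1 = 17/1
  p_2/q_2 = 33/2
  p_3/q_3 = 83/5
  p_4/q_4 = 116/7
  p_5/q_5 = 199/12
q_4 = 7 ≤ 11 < 12 = q_5, so the answer is 116/7.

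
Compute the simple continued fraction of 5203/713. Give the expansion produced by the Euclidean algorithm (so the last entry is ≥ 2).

5203 = 7*713 + 212
713 = 3*212 + 77
212 = 2*77 + 58
77 = 1*58 + 19
58 = 3*19 + 1
19 = 19*1 + 0  (stop)
So 5203/713 = [7; 3, 2, 1, 3, 19].

[7; 3, 2, 1, 3, 19]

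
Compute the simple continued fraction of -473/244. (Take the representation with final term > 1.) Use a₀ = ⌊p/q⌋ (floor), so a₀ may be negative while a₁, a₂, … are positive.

-473 = -2×244 + 15
244 = 16×15 + 4
15 = 3×4 + 3
4 = 1×3 + 1
3 = 3×1 + 0  (stop)
So -473/244 = [-2; 16, 3, 1, 3].

[-2; 16, 3, 1, 3]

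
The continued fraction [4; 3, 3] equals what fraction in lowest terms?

Fold from the inside: start with 3/1.
  3 + 1/3 = 10/3
  4 + 3/10 = 43/10

43/10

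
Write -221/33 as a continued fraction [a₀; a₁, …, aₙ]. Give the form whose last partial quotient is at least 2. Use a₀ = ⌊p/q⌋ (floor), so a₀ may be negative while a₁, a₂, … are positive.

-221 = -7×33 + 10
33 = 3×10 + 3
10 = 3×3 + 1
3 = 3×1 + 0  (stop)
So -221/33 = [-7; 3, 3, 3].

[-7; 3, 3, 3]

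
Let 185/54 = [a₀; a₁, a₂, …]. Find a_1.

2

185 = 3·54 + 23   →  a_0 = 3
54 = 2·23 + 8   →  a_1 = 2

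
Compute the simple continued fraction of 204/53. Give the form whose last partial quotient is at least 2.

[3; 1, 5, 1, 1, 1, 2]

204 = 3×53 + 45
53 = 1×45 + 8
45 = 5×8 + 5
8 = 1×5 + 3
5 = 1×3 + 2
3 = 1×2 + 1
2 = 2×1 + 0  (stop)
So 204/53 = [3; 1, 5, 1, 1, 1, 2].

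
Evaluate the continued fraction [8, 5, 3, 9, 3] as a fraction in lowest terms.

3791/463

Fold from the inside: start with 3/1.
  9 + 1/3 = 28/3
  3 + 3/28 = 87/28
  5 + 28/87 = 463/87
  8 + 87/463 = 3791/463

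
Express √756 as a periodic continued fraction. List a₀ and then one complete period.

a₀ = ⌊√756⌋ = 27.
With m₀=0, d₀=1 and mₖ₊₁ = dₖaₖ − mₖ, dₖ₊₁ = (n − mₖ₊₁²)/dₖ, aₖ₊₁ = ⌊(a₀+mₖ₊₁)/dₖ₊₁⌋:
  k=1: m=27, d=27, a=2
  k=2: m=27, d=1, a=54
d=1 and a=2a₀=54 at k=2, so the next step gives (m, d) = (27, 27) again — its k=1 value — and the period has length 2.

[27; 2, 54]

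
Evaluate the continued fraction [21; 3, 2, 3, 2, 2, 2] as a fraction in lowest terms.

6877/323

Using pₖ = aₖpₖ₋₁ + pₖ₋₂ and qₖ = aₖqₖ₋₁ + qₖ₋₂:
  k=0: a=21, p=21, q=1
  k=1: a=3, p=64, q=3
  k=2: a=2, p=149, q=7
  k=3: a=3, p=511, q=24
  k=4: a=2, p=1171, q=55
  k=5: a=2, p=2853, q=134
  k=6: a=2, p=6877, q=323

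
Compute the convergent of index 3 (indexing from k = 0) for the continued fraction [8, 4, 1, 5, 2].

238/29

Using pₖ = aₖpₖ₋₁ + pₖ₋₂, qₖ = aₖqₖ₋₁ + qₖ₋₂ (with p₋₁=1, p₋₂=0, q₋₁=0, q₋₂=1):
  k=0: a=8, p=8, q=1
  k=1: a=4, p=33, q=4
  k=2: a=1, p=41, q=5
  k=3: a=5, p=238, q=29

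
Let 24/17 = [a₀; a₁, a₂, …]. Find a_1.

24 = 1·17 + 7   →  a_0 = 1
17 = 2·7 + 3   →  a_1 = 2

2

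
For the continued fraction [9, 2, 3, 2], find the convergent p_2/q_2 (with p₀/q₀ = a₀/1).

Using pₖ = aₖpₖ₋₁ + pₖ₋₂, qₖ = aₖqₖ₋₁ + qₖ₋₂ (with p₋₁=1, p₋₂=0, q₋₁=0, q₋₂=1):
  k=0: a=9, p=9, q=1
  k=1: a=2, p=19, q=2
  k=2: a=3, p=66, q=7

66/7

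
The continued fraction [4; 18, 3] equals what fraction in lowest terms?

Using pₖ = aₖpₖ₋₁ + pₖ₋₂ and qₖ = aₖqₖ₋₁ + qₖ₋₂:
  k=0: a=4, p=4, q=1
  k=1: a=18, p=73, q=18
  k=2: a=3, p=223, q=55

223/55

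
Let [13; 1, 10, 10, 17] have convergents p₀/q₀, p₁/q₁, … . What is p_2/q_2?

153/11

Using pₖ = aₖpₖ₋₁ + pₖ₋₂, qₖ = aₖqₖ₋₁ + qₖ₋₂ (with p₋₁=1, p₋₂=0, q₋₁=0, q₋₂=1):
  k=0: a=13, p=13, q=1
  k=1: a=1, p=14, q=1
  k=2: a=10, p=153, q=11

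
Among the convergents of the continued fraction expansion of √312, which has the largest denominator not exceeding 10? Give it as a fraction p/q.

√312 = [17; 1, 1, 1, 34, …] (period length 4).
Convergents:
  p_0/q_0 = 17/1
  p_1/q_1 = 18/1
  p_2/q_2 = 35/2
  p_3/q_3 = 53/3
  p_4/q_4 = 1837/104
q_3 = 3 ≤ 10 < 104 = q_4, so the answer is 53/3.

53/3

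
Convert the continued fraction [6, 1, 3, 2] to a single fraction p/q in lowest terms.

Fold from the inside: start with 2/1.
  3 + 1/2 = 7/2
  1 + 2/7 = 9/7
  6 + 7/9 = 61/9

61/9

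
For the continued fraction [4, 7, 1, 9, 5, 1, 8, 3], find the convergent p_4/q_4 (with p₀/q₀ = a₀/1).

Using pₖ = aₖpₖ₋₁ + pₖ₋₂, qₖ = aₖqₖ₋₁ + qₖ₋₂ (with p₋₁=1, p₋₂=0, q₋₁=0, q₋₂=1):
  k=0: a=4, p=4, q=1
  k=1: a=7, p=29, q=7
  k=2: a=1, p=33, q=8
  k=3: a=9, p=326, q=79
  k=4: a=5, p=1663, q=403

1663/403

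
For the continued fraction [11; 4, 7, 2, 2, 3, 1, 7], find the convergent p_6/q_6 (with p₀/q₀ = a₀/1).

7577/674

Using pₖ = aₖpₖ₋₁ + pₖ₋₂, qₖ = aₖqₖ₋₁ + qₖ₋₂ (with p₋₁=1, p₋₂=0, q₋₁=0, q₋₂=1):
  k=0: a=11, p=11, q=1
  k=1: a=4, p=45, q=4
  k=2: a=7, p=326, q=29
  k=3: a=2, p=697, q=62
  k=4: a=2, p=1720, q=153
  k=5: a=3, p=5857, q=521
  k=6: a=1, p=7577, q=674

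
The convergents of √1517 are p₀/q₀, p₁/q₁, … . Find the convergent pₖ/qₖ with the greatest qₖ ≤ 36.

√1517 = [38; 1, 18, 2, 18, 1, 76, …] (period length 6).
Convergents:
  p_0/q_0 = 38/1
  p_1/q_1 = 39/1
  p_2/q_2 = 740/19
  p_3/q_3 = 1519/39
q_2 = 19 ≤ 36 < 39 = q_3, so the answer is 740/19.

740/19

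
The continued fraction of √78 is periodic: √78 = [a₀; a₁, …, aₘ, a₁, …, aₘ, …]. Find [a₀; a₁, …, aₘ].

a₀ = ⌊√78⌋ = 8.

[8; 1, 4, 1, 16]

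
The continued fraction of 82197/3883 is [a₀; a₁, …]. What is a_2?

1

82197 = 21·3883 + 654   →  a_0 = 21
3883 = 5·654 + 613   →  a_1 = 5
654 = 1·613 + 41   →  a_2 = 1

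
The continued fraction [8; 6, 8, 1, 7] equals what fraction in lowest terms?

3543/434

Using pₖ = aₖpₖ₋₁ + pₖ₋₂ and qₖ = aₖqₖ₋₁ + qₖ₋₂:
  k=0: a=8, p=8, q=1
  k=1: a=6, p=49, q=6
  k=2: a=8, p=400, q=49
  k=3: a=1, p=449, q=55
  k=4: a=7, p=3543, q=434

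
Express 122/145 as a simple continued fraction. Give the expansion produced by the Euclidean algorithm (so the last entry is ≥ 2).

[0; 1, 5, 3, 3, 2]

122 = 0×145 + 122
145 = 1×122 + 23
122 = 5×23 + 7
23 = 3×7 + 2
7 = 3×2 + 1
2 = 2×1 + 0  (stop)
So 122/145 = [0; 1, 5, 3, 3, 2].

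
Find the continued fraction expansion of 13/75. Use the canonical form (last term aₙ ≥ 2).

13 = 0·75 + 13
75 = 5·13 + 10
13 = 1·10 + 3
10 = 3·3 + 1
3 = 3·1 + 0  (stop)
So 13/75 = [0; 5, 1, 3, 3].

[0; 5, 1, 3, 3]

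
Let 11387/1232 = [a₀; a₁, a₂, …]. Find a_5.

1

11387 = 9·1232 + 299   →  a_0 = 9
1232 = 4·299 + 36   →  a_1 = 4
299 = 8·36 + 11   →  a_2 = 8
36 = 3·11 + 3   →  a_3 = 3
11 = 3·3 + 2   →  a_4 = 3
3 = 1·2 + 1   →  a_5 = 1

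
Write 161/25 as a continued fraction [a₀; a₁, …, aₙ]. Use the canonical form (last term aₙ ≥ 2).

[6; 2, 3, 1, 2]

161 = 6*25 + 11
25 = 2*11 + 3
11 = 3*3 + 2
3 = 1*2 + 1
2 = 2*1 + 0  (stop)
So 161/25 = [6; 2, 3, 1, 2].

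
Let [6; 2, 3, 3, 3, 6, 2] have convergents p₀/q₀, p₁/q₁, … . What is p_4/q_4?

Using pₖ = aₖpₖ₋₁ + pₖ₋₂, qₖ = aₖqₖ₋₁ + qₖ₋₂ (with p₋₁=1, p₋₂=0, q₋₁=0, q₋₂=1):
  k=0: a=6, p=6, q=1
  k=1: a=2, p=13, q=2
  k=2: a=3, p=45, q=7
  k=3: a=3, p=148, q=23
  k=4: a=3, p=489, q=76

489/76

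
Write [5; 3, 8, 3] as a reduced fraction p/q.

Using pₖ = aₖpₖ₋₁ + pₖ₋₂ and qₖ = aₖqₖ₋₁ + qₖ₋₂:
  k=0: a=5, p=5, q=1
  k=1: a=3, p=16, q=3
  k=2: a=8, p=133, q=25
  k=3: a=3, p=415, q=78

415/78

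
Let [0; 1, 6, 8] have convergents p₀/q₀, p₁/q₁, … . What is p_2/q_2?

6/7

Using pₖ = aₖpₖ₋₁ + pₖ₋₂, qₖ = aₖqₖ₋₁ + qₖ₋₂ (with p₋₁=1, p₋₂=0, q₋₁=0, q₋₂=1):
  k=0: a=0, p=0, q=1
  k=1: a=1, p=1, q=1
  k=2: a=6, p=6, q=7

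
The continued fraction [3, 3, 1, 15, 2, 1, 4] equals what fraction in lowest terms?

Fold from the inside: start with 4/1.
  1 + 1/4 = 5/4
  2 + 4/5 = 14/5
  15 + 5/14 = 215/14
  1 + 14/215 = 229/215
  3 + 215/229 = 902/229
  3 + 229/902 = 2935/902

2935/902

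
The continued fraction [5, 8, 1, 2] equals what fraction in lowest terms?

Using pₖ = aₖpₖ₋₁ + pₖ₋₂ and qₖ = aₖqₖ₋₁ + qₖ₋₂:
  k=0: a=5, p=5, q=1
  k=1: a=8, p=41, q=8
  k=2: a=1, p=46, q=9
  k=3: a=2, p=133, q=26

133/26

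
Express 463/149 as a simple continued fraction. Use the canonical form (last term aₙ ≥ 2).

463 = 3×149 + 16
149 = 9×16 + 5
16 = 3×5 + 1
5 = 5×1 + 0  (stop)
So 463/149 = [3; 9, 3, 5].

[3; 9, 3, 5]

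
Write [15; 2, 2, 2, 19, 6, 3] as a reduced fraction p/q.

Using pₖ = aₖpₖ₋₁ + pₖ₋₂ and qₖ = aₖqₖ₋₁ + qₖ₋₂:
  k=0: a=15, p=15, q=1
  k=1: a=2, p=31, q=2
  k=2: a=2, p=77, q=5
  k=3: a=2, p=185, q=12
  k=4: a=19, p=3592, q=233
  k=5: a=6, p=21737, q=1410
  k=6: a=3, p=68803, q=4463

68803/4463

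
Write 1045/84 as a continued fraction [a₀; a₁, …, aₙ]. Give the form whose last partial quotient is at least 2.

1045 = 12*84 + 37
84 = 2*37 + 10
37 = 3*10 + 7
10 = 1*7 + 3
7 = 2*3 + 1
3 = 3*1 + 0  (stop)
So 1045/84 = [12; 2, 3, 1, 2, 3].

[12; 2, 3, 1, 2, 3]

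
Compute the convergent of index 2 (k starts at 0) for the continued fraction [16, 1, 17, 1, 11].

305/18

Using pₖ = aₖpₖ₋₁ + pₖ₋₂, qₖ = aₖqₖ₋₁ + qₖ₋₂ (with p₋₁=1, p₋₂=0, q₋₁=0, q₋₂=1):
  k=0: a=16, p=16, q=1
  k=1: a=1, p=17, q=1
  k=2: a=17, p=305, q=18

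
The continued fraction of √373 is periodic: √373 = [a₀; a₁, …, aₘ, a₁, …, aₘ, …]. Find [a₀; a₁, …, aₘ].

a₀ = ⌊√373⌋ = 19.

[19; 3, 5, 5, 3, 38]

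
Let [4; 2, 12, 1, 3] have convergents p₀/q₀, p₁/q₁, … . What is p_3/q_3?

Using pₖ = aₖpₖ₋₁ + pₖ₋₂, qₖ = aₖqₖ₋₁ + qₖ₋₂ (with p₋₁=1, p₋₂=0, q₋₁=0, q₋₂=1):
  k=0: a=4, p=4, q=1
  k=1: a=2, p=9, q=2
  k=2: a=12, p=112, q=25
  k=3: a=1, p=121, q=27

121/27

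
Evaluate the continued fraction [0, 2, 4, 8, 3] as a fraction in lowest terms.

Using pₖ = aₖpₖ₋₁ + pₖ₋₂ and qₖ = aₖqₖ₋₁ + qₖ₋₂:
  k=0: a=0, p=0, q=1
  k=1: a=2, p=1, q=2
  k=2: a=4, p=4, q=9
  k=3: a=8, p=33, q=74
  k=4: a=3, p=103, q=231

103/231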